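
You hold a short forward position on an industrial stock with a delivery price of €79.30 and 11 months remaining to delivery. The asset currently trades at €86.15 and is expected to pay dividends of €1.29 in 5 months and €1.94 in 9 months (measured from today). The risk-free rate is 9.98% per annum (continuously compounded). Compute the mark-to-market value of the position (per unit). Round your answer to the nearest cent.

PV(remaining dividends) I = 1.29·e^(−0.0998·5/12) + 1.94·e^(−0.0998·9/12) = 3.0375
Current forward F = (S − I)·e^(rT) = (86.15 − 3.0375)·e^(0.0998·11/12) = 83.1125 × 1.095799 = 91.0746
Value (long) = (F − K)·e^(−rT) = (91.0746 − 79.30) × 0.912577 = 10.7452
Short position value = −(long value) = -€10.75

-€10.75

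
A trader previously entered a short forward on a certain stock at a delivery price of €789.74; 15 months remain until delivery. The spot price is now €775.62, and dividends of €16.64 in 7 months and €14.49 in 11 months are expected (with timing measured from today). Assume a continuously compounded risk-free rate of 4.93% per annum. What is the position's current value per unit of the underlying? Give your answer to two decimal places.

-€3.06

PV(remaining dividends) I = 16.64·e^(−0.0493·7/12) + 14.49·e^(−0.0493·11/12) = 30.0180
Current forward F = (S − I)·e^(rT) = (775.62 − 30.0180)·e^(0.0493·15/12) = 745.6020 × 1.063563 = 792.9947
Value (long) = (F − K)·e^(−rT) = (792.9947 − 789.74) × 0.940235 = 3.0602
Short position value = −(long value) = -€3.06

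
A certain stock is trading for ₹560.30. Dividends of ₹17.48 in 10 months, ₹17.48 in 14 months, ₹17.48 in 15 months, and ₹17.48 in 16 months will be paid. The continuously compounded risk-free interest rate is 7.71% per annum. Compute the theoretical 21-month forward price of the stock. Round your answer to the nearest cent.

PV(dividends) I = 17.48·e^(−0.0771·10/12) + 17.48·e^(−0.0771·14/12) + 17.48·e^(−0.0771·15/12) + 17.48·e^(−0.0771·16/12)
I = 16.3922 + 15.9763 + 15.8740 + 15.7723 = 64.0148
F = (S − I)·e^(rT) = (560.30 − 64.0148) · e^(0.0771·21/12)
= 496.2852 · e^0.134925 = 496.2852 × 1.144451 = ₹567.97

₹567.97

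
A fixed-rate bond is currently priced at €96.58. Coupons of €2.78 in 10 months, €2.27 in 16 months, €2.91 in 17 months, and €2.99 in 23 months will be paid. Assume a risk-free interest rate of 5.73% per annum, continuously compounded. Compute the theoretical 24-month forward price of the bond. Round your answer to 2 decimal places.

PV(coupons) I = 2.78·e^(−0.0573·10/12) + 2.27·e^(−0.0573·16/12) + 2.91·e^(−0.0573·17/12) + 2.99·e^(−0.0573·23/12)
I = 2.6504 + 2.1030 + 2.6831 + 2.6790 = 10.1155
F = (S − I)·e^(rT) = (96.58 − 10.1155) · e^(0.0573·24/12)
= 86.4645 · e^0.114600 = 86.4645 × 1.121425 = €96.96

€96.96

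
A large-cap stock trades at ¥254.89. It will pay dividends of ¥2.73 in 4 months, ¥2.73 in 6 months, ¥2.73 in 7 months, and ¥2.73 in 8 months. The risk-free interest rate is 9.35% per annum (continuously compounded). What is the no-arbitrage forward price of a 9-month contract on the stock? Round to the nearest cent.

¥262.25

PV(dividends) I = 2.73·e^(−0.0935·4/12) + 2.73·e^(−0.0935·6/12) + 2.73·e^(−0.0935·7/12) + 2.73·e^(−0.0935·8/12)
I = 2.6462 + 2.6053 + 2.5851 + 2.5650 = 10.4016
F = (S − I)·e^(rT) = (254.89 − 10.4016) · e^(0.0935·9/12)
= 244.4884 · e^0.070125 = 244.4884 × 1.072642 = ¥262.25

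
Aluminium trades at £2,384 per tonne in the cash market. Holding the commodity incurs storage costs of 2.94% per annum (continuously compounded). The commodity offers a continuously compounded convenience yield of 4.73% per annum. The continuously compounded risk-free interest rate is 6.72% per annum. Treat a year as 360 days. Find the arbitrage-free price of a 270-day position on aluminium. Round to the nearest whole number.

Net carry = r + u − y = 0.0672 + 0.0294 − 0.0473 = 0.0493
F = S·e^((r+u−y)T) = 2384 · e^(0.0493 × 270/360) = 2384 · e^0.036975
= 2384 × 1.037667 = £2,474 per tonne

£2,474 per tonne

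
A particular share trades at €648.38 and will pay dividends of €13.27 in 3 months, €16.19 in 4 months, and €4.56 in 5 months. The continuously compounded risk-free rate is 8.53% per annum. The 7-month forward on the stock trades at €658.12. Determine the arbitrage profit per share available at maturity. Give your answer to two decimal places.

€11.48 per share

PV(dividends) I = 13.27·e^(−0.0853·3/12) + 16.19·e^(−0.0853·4/12) + 4.56·e^(−0.0853·5/12) = 33.1269
Fair forward F* = (S − I)·e^(rT) = (648.38 − 33.1269)·e^0.049758 = 615.2531 × 1.051017 = 646.6415
Market €658.12 > fair 646.6415: forward overpriced → cash-and-carry (borrow at r, buy the stock and collect the dividends, short the forward).
Profit at T = |F_mkt − F*| = |658.12 − 646.6415| = €11.48 per share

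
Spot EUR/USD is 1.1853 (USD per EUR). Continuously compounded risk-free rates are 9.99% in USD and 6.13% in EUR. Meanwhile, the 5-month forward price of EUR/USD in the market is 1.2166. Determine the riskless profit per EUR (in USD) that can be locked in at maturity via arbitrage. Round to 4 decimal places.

0.0121 per EUR (in USD)

Fair forward: F* = S·e^(carry·T), with carry = (r_USD − r_EUR) = 0.0999 − 0.0613 = 0.0386
F* = 1.1853 · e^(0.0386 × 5/12) = 1.1853 · e^0.016083 = 1.1853 × 1.016213 = 1.2045
Market 1.2166 > fair 1.2045: forward overpriced → cash-and-carry (buy spot, short the forward).
At maturity, profit = |F_mkt − F*| = |1.2166 − 1.2045| = 0.0121 per EUR (in USD)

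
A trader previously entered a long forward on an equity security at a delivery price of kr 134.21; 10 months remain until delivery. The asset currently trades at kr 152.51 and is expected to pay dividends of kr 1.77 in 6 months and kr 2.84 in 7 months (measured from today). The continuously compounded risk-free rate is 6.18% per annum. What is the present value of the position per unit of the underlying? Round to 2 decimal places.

kr 20.58

PV(remaining dividends) I = 1.77·e^(−0.0618·6/12) + 2.84·e^(−0.0618·7/12) = 4.4556
Current forward F = (S − I)·e^(rT) = (152.51 − 4.4556)·e^(0.0618·10/12) = 148.0544 × 1.052849 = 155.8789
Value (long) = (F − K)·e^(−rT) = (155.8789 − 134.21) × 0.949804 = 20.5812
Value = kr 20.58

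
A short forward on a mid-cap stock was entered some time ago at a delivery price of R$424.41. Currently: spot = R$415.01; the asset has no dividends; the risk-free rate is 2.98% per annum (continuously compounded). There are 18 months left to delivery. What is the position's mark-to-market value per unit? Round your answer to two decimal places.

Current fair forward for the remaining 18 months: F = S·e^(r·T), r = 0.0298
F = 415.01 · e^(0.0298 × 18/12) = 415.01 × 1.045714 = 433.9818
Value of long forward = (F − K)·e^(−rT) = (433.9818 − 424.41) · e^(−0.0298·18/12)
= 9.5718 × 0.956284 = 9.15
Short position value = −(long value) = -R$9.15

-R$9.15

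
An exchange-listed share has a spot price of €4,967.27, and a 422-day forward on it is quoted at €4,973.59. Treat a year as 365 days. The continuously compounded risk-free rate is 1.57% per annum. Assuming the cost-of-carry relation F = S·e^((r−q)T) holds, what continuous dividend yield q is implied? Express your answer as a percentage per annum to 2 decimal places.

1.46%

From F = S·e^((r−q)T): (r − q) = ln(F/S)/T
ln(4973.59/4967.27) = ln(1.001272) = 0.001271
(r − q) = 0.001271 / (422/365) = 0.001099
q = r − ln(F/S)/T = 0.0157 − 0.001099 = 0.014601
q = 1.46%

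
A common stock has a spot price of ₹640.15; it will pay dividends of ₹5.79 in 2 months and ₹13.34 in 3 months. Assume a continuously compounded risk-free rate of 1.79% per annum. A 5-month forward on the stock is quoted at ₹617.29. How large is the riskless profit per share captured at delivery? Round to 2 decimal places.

PV(dividends) I = 5.79·e^(−0.0179·2/12) + 13.34·e^(−0.0179·3/12) = 19.0532
Fair forward F* = (S − I)·e^(rT) = (640.15 − 19.0532)·e^0.007458 = 621.0968 × 1.007486 = 625.7463
Market ₹617.29 < fair 625.7463: forward underpriced → reverse cash-and-carry (short the stock, invest proceeds at r, pay the dividends, go long the forward).
Profit at T = |F_mkt − F*| = |617.29 − 625.7463| = ₹8.46 per share

₹8.46 per share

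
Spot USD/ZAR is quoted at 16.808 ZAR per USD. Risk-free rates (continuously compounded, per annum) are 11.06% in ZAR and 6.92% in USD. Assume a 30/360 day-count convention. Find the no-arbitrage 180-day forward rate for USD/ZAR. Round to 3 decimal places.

F = S·e^((r_ZAR − r_USD)T) = 16.808 · e^((0.1106 − 0.0692) × 180/360)
= 16.808 · e^0.020700 = 16.808 × 1.020916
F = 17.160 ZAR per USD

17.160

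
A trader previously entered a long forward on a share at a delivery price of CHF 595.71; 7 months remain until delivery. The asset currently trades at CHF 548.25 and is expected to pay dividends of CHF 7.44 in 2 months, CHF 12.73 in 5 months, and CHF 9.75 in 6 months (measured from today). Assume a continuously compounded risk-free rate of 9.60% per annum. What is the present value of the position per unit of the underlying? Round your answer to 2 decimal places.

-CHF 43.86

PV(remaining dividends) I = 7.44·e^(−0.0960·2/12) + 12.73·e^(−0.0960·5/12) + 9.75·e^(−0.0960·6/12) = 28.8458
Current forward F = (S − I)·e^(rT) = (548.25 − 28.8458)·e^(0.0960·7/12) = 519.4042 × 1.057598 = 549.3208
Value (long) = (F − K)·e^(−rT) = (549.3208 − 595.71) × 0.945539 = -43.8628
Value = -CHF 43.86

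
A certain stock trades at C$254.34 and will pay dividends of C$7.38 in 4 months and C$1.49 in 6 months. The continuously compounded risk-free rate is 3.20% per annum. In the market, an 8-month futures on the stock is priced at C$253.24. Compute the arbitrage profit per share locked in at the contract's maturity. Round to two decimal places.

PV(dividends) I = 7.38·e^(−0.0320·4/12) + 1.49·e^(−0.0320·6/12) = 8.7680
Fair futures F* = (S − I)·e^(rT) = (254.34 − 8.7680)·e^0.021333 = 245.5720 × 1.021562 = 250.8670
Market C$253.24 > fair 250.8670: forward overpriced → cash-and-carry (borrow at r, buy the stock and collect the dividends, short the forward).
Profit at T = |F_mkt − F*| = |253.24 − 250.8670| = C$2.37 per share

C$2.37 per share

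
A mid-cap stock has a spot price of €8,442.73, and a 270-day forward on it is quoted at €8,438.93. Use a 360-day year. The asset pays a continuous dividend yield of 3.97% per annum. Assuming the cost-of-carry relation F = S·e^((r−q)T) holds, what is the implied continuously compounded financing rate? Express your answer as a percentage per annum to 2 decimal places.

3.91%

From F = S·e^((r−q)T): (r − q) = ln(F/S)/T
ln(8438.93/8442.73) = ln(0.999550) = -0.000450
(r − q) = -0.000450 / (270/360) = -0.000600
r = ln(F/S)/T + q = -0.000600 + 0.0397 = 0.039100
r = 3.91%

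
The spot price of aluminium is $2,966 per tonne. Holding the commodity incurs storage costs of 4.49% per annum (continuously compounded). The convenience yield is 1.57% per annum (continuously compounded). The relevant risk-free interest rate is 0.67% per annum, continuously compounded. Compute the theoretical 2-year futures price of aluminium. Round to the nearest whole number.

Net carry = r + u − y = 0.0067 + 0.0449 − 0.0157 = 0.0359
F = S·e^((r+u−y)T) = 2966 · e^(0.0359 × 2) = 2966 · e^0.071800
= 2966 × 1.074440 = $3,187 per tonne

$3,187 per tonne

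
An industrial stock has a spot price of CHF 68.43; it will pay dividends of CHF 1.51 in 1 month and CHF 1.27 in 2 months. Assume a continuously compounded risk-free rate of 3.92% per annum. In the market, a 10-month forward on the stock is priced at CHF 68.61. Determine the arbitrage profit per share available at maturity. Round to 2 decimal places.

CHF 0.77 per share

PV(dividends) I = 1.51·e^(−0.0392·1/12) + 1.27·e^(−0.0392·2/12) = 2.7668
Fair forward F* = (S − I)·e^(rT) = (68.43 − 2.7668)·e^0.032667 = 65.6632 × 1.033206 = 67.8436
Market CHF 68.61 > fair 67.8436: forward overpriced → cash-and-carry (borrow at r, buy the stock and collect the dividends, short the forward).
Profit at T = |F_mkt − F*| = |68.61 − 67.8436| = CHF 0.77 per share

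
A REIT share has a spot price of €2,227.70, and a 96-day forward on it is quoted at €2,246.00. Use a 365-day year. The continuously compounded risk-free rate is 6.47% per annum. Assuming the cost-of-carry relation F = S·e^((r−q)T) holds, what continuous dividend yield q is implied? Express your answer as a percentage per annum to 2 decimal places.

3.36%

From F = S·e^((r−q)T): (r − q) = ln(F/S)/T
ln(2246.00/2227.70) = ln(1.008215) = 0.008181
(r − q) = 0.008181 / (96/365) = 0.031105
q = r − ln(F/S)/T = 0.0647 − 0.031105 = 0.033595
q = 3.36%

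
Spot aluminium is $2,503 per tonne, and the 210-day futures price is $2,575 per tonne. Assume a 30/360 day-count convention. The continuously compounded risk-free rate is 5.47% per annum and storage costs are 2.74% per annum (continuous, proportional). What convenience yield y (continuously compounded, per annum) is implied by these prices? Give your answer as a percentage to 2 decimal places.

F = S·e^((r+u−y)T) ⇒ (r+u−y) = ln(F/S)/T
ln(2575/2503) = 0.028360; /T ⇒ 0.048617
y = r + u − ln(F/S)/T = 0.0547 + 0.0274 − 0.048617 = 0.033483
y = 3.35%

3.35%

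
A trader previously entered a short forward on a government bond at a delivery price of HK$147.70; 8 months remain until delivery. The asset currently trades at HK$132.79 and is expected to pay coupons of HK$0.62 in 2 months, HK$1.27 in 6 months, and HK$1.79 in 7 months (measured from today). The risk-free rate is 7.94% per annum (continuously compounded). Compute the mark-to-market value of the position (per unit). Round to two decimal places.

HK$10.84

PV(remaining coupons) I = 0.62·e^(−0.0794·2/12) + 1.27·e^(−0.0794·6/12) + 1.79·e^(−0.0794·7/12) = 3.5414
Current forward F = (S − I)·e^(rT) = (132.79 − 3.5414)·e^(0.0794·8/12) = 129.2486 × 1.054359 = 136.2744
Value (long) = (F − K)·e^(−rT) = (136.2744 − 147.70) × 0.948443 = -10.8365
Short position value = −(long value) = HK$10.84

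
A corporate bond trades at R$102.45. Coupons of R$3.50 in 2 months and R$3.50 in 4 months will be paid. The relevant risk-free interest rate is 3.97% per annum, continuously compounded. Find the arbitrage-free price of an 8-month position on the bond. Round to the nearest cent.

R$98.08

PV(coupons) I = 3.50·e^(−0.0397·2/12) + 3.50·e^(−0.0397·4/12)
I = 3.4769 + 3.4540 = 6.9309
F = (S − I)·e^(rT) = (102.45 − 6.9309) · e^(0.0397·8/12)
= 95.5191 · e^0.026467 = 95.5191 × 1.026820 = R$98.08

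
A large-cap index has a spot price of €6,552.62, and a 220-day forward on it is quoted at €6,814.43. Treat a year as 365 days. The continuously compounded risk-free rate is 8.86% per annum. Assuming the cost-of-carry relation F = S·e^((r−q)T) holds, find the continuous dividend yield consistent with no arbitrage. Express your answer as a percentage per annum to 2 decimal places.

From F = S·e^((r−q)T): (r − q) = ln(F/S)/T
ln(6814.43/6552.62) = ln(1.039955) = 0.039177
(r − q) = 0.039177 / (220/365) = 0.064998
q = r − ln(F/S)/T = 0.0886 − 0.064998 = 0.023602
q = 2.36%

2.36%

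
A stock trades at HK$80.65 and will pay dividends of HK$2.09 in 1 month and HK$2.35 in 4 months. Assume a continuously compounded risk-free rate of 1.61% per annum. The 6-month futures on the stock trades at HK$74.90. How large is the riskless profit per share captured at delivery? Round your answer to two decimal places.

PV(dividends) I = 2.09·e^(−0.0161·1/12) + 2.35·e^(−0.0161·4/12) = 4.4246
Fair futures F* = (S − I)·e^(rT) = (80.65 − 4.4246)·e^0.008050 = 76.2254 × 1.008082 = 76.8415
Market HK$74.90 < fair 76.8415: forward underpriced → reverse cash-and-carry (short the stock, invest proceeds at r, pay the dividends, go long the forward).
Profit at T = |F_mkt − F*| = |74.90 − 76.8415| = HK$1.94 per share

HK$1.94 per share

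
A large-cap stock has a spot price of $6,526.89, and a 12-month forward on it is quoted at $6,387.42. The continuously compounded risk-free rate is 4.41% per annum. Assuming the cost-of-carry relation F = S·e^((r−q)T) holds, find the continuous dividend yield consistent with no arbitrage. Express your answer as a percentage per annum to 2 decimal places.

6.57%

From F = S·e^((r−q)T): (r − q) = ln(F/S)/T
ln(6387.42/6526.89) = ln(0.978631) = -0.021601
(r − q) = -0.021601 / (12/12) = -0.021601
q = r − ln(F/S)/T = 0.0441 + 0.021601 = 0.065701
q = 6.57%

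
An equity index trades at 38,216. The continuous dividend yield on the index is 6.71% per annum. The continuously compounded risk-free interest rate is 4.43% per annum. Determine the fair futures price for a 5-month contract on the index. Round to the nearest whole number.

37,855

F = S·e^((r − q)T) = 38216 · e^((0.0443 − 0.0671) × 5/12)
= 38216 · e^-0.009500 = 38216 × 0.990545
F = 37,855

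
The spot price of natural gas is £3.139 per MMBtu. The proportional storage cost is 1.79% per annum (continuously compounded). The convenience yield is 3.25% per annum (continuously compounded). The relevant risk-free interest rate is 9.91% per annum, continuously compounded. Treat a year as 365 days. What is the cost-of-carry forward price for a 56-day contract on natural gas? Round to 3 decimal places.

Net carry = r + u − y = 0.0991 + 0.0179 − 0.0325 = 0.0845
F = S·e^((r+u−y)T) = 3.139 · e^(0.0845 × 56/365) = 3.139 · e^0.012964
= 3.139 × 1.013048 = £3.180 per MMBtu

£3.180 per MMBtu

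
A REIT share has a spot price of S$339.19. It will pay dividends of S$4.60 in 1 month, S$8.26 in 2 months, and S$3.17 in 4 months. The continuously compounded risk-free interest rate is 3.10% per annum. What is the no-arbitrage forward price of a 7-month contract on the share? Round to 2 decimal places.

PV(dividends) I = 4.60·e^(−0.0310·1/12) + 8.26·e^(−0.0310·2/12) + 3.17·e^(−0.0310·4/12)
I = 4.5881 + 8.2174 + 3.1374 = 15.9429
F = (S − I)·e^(rT) = (339.19 − 15.9429) · e^(0.0310·7/12)
= 323.2471 · e^0.018083 = 323.2471 × 1.018247 = S$329.15

S$329.15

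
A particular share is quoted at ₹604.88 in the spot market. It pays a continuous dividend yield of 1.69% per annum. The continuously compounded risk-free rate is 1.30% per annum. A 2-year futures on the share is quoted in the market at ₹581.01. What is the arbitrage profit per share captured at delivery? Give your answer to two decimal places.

Fair futures: F* = S·e^(carry·T), with carry = (r − q) = 0.0130 − 0.0169 = -0.0039
F* = 604.88 · e^(-0.0039 × 2) = 604.88 · e^-0.007800 = 604.88 × 0.992230 = ₹600.1801
Market ₹581.01 < fair ₹600.1801: forward underpriced → reverse cash-and-carry (short spot, go long the forward).
At maturity, profit = |F_mkt − F*| = |581.01 − 600.1801| = ₹19.17 per share

₹19.17 per share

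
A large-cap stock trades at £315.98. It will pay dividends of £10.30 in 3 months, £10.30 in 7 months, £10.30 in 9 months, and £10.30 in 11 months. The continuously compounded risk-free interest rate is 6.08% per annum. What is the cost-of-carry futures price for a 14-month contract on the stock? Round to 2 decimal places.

PV(dividends) I = 10.30·e^(−0.0608·3/12) + 10.30·e^(−0.0608·7/12) + 10.30·e^(−0.0608·9/12) + 10.30·e^(−0.0608·11/12)
I = 10.1446 + 9.9411 + 9.8409 + 9.7417 = 39.6683
F = (S − I)·e^(rT) = (315.98 − 39.6683) · e^(0.0608·14/12)
= 276.3117 · e^0.070933 = 276.3117 × 1.073509 = £296.62

£296.62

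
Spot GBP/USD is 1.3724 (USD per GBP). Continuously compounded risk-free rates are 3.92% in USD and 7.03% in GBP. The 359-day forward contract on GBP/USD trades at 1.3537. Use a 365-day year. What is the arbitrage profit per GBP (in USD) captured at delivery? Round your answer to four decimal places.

0.0226 per GBP (in USD)

Fair forward: F* = S·e^(carry·T), with carry = (r_USD − r_GBP) = 0.0392 − 0.0703 = -0.0311
F* = 1.3724 · e^(-0.0311 × 359/365) = 1.3724 · e^-0.030589 = 1.3724 × 0.969874 = 1.3311
Market 1.3537 > fair 1.3311: forward overpriced → cash-and-carry (buy spot, short the forward).
At maturity, profit = |F_mkt − F*| = |1.3537 − 1.3311| = 0.0226 per GBP (in USD)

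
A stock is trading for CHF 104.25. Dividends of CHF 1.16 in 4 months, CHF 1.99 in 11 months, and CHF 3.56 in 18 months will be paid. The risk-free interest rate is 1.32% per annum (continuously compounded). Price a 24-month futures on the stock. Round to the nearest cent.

PV(dividends) I = 1.16·e^(−0.0132·4/12) + 1.99·e^(−0.0132·11/12) + 3.56·e^(−0.0132·18/12)
I = 1.1549 + 1.9661 + 3.4902 = 6.6112
F = (S − I)·e^(rT) = (104.25 − 6.6112) · e^(0.0132·24/12)
= 97.6388 · e^0.026400 = 97.6388 × 1.026752 = CHF 100.25

CHF 100.25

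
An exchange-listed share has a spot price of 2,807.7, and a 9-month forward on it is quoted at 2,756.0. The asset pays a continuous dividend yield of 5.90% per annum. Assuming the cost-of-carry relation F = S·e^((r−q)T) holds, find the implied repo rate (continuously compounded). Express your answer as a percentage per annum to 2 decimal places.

3.42%

From F = S·e^((r−q)T): (r − q) = ln(F/S)/T
ln(2756.0/2807.7) = ln(0.981586) = -0.018586
(r − q) = -0.018586 / (9/12) = -0.024781
r = ln(F/S)/T + q = -0.024781 + 0.0590 = 0.034219
r = 3.42%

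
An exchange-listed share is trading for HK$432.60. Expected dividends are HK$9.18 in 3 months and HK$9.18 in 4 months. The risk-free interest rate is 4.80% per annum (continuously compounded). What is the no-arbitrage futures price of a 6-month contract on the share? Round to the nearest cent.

HK$424.56

PV(dividends) I = 9.18·e^(−0.0480·3/12) + 9.18·e^(−0.0480·4/12)
I = 9.0705 + 9.0343 = 18.1048
F = (S − I)·e^(rT) = (432.60 − 18.1048) · e^(0.0480·6/12)
= 414.4952 · e^0.024000 = 414.4952 × 1.024290 = HK$424.56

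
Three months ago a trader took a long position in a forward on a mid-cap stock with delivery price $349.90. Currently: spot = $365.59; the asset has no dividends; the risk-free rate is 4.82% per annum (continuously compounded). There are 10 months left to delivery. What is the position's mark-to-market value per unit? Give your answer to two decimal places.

Current fair forward for the remaining 10 months: F = S·e^(r·T), r = 0.0482
F = 365.59 · e^(0.0482 × 10/12) = 365.59 × 1.040984 = 380.5733
Value of long forward = (F − K)·e^(−rT) = (380.5733 − 349.90) · e^(−0.0482·10/12)
= 30.6733 × 0.960629 = 29.47

$29.47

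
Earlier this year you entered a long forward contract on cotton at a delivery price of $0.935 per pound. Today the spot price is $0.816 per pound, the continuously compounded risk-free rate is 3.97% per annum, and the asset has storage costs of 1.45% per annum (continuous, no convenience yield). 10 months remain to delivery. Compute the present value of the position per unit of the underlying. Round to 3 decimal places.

-$0.079 per pound

Current fair forward for the remaining 10 months: F = S·e^((r + u)·T), (r + u) = 0.0397 + 0.0145 = 0.0542
F = 0.816 · e^(0.0542 × 10/12) = 0.816 × 1.046202 = 0.8537
Value of long forward = (F − K)·e^(−rT) = (0.8537 − 0.935) · e^(−0.0397·10/12)
= -0.0813 × 0.967458 = -0.079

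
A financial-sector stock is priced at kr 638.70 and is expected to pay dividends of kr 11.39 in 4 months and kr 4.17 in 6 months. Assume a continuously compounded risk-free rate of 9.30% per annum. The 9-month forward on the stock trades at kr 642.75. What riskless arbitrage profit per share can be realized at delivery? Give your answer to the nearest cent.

PV(dividends) I = 11.39·e^(−0.0930·4/12) + 4.17·e^(−0.0930·6/12) = 15.0229
Fair forward F* = (S − I)·e^(rT) = (638.70 − 15.0229)·e^0.069750 = 623.6771 × 1.072240 = 668.7315
Market kr 642.75 < fair 668.7315: forward underpriced → reverse cash-and-carry (short the stock, invest proceeds at r, pay the dividends, go long the forward).
Profit at T = |F_mkt − F*| = |642.75 − 668.7315| = kr 25.98 per share

kr 25.98 per share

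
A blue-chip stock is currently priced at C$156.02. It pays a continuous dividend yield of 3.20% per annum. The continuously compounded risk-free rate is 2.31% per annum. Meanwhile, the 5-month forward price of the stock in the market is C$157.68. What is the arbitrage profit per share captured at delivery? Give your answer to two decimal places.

C$2.24 per share

Fair forward: F* = S·e^(carry·T), with carry = (r − q) = 0.0231 − 0.0320 = -0.0089
F* = 156.02 · e^(-0.0089 × 5/12) = 156.02 · e^-0.003708 = 156.02 × 0.996299 = C$155.4426
Market C$157.68 > fair C$155.4426: forward overpriced → cash-and-carry (buy spot, short the forward).
At maturity, profit = |F_mkt − F*| = |157.68 − 155.4426| = C$2.24 per share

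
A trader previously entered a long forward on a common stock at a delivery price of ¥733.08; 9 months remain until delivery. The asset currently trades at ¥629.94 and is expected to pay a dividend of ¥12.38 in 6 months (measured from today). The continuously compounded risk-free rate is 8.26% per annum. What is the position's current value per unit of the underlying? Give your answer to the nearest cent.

PV(remaining dividends) I = 12.38·e^(−0.0826·6/12) = 11.8791
Current forward F = (S − I)·e^(rT) = (629.94 − 11.8791)·e^(0.0826·9/12) = 618.0609 × 1.063909 = 657.5606
Value (long) = (F − K)·e^(−rT) = (657.5606 − 733.08) × 0.939930 = -70.9829
Value = -¥70.98

-¥70.98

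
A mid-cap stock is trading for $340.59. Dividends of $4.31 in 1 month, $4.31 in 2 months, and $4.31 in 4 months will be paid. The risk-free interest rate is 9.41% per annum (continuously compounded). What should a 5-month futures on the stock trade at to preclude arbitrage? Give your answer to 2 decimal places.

$341.01

PV(dividends) I = 4.31·e^(−0.0941·1/12) + 4.31·e^(−0.0941·2/12) + 4.31·e^(−0.0941·4/12)
I = 4.2763 + 4.2429 + 4.1769 = 12.6961
F = (S − I)·e^(rT) = (340.59 − 12.6961) · e^(0.0941·5/12)
= 327.8939 · e^0.039208 = 327.8939 × 1.039987 = $341.01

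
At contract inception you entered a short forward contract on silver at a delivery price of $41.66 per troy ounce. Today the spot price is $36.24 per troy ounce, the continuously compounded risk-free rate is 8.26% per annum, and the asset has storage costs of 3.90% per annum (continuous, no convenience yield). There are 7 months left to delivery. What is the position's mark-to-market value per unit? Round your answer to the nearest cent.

Current fair forward for the remaining 7 months: F = S·e^((r + u)·T), (r + u) = 0.0826 + 0.0390 = 0.1216
F = 36.24 · e^(0.1216 × 7/12) = 36.24 × 1.073510 = 38.9040
Value of long forward = (F − K)·e^(−rT) = (38.9040 − 41.66) · e^(−0.0826·7/12)
= -2.7560 × 0.952959 = -2.63
Short position value = −(long value) = $2.63

$2.63 per troy ounce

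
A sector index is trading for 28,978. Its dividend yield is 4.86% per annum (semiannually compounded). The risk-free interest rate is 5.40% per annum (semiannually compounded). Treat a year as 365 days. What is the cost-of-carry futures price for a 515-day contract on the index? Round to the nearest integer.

F = S · (1+r/2)^(2T) / (1+q/2)^(2T)
= 28978 × 1.078080 / 1.070101 = 28978 × 1.007456
F = 29,194

29,194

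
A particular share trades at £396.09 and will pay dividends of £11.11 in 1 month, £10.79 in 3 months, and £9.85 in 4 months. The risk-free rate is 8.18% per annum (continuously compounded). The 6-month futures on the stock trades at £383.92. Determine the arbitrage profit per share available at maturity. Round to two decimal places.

£3.79 per share

PV(dividends) I = 11.11·e^(−0.0818·1/12) + 10.79·e^(−0.0818·3/12) + 9.85·e^(−0.0818·4/12) = 31.1912
Fair futures F* = (S − I)·e^(rT) = (396.09 − 31.1912)·e^0.040900 = 364.8988 × 1.041748 = 380.1326
Market £383.92 > fair 380.1326: forward overpriced → cash-and-carry (borrow at r, buy the stock and collect the dividends, short the forward).
Profit at T = |F_mkt − F*| = |383.92 − 380.1326| = £3.79 per share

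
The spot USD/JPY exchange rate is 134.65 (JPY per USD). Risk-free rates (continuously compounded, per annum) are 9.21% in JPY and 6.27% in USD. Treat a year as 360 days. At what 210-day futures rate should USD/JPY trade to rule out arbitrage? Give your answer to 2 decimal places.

F = S·e^((r_JPY − r_USD)T) = 134.65 · e^((0.0921 − 0.0627) × 210/360)
= 134.65 · e^0.017150 = 134.65 × 1.017298
F = 136.98 JPY per USD

136.98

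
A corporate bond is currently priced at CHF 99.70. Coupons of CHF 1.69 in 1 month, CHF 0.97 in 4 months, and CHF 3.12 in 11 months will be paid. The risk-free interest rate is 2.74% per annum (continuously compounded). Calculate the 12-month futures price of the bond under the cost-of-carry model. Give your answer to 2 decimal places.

PV(coupons) I = 1.69·e^(−0.0274·1/12) + 0.97·e^(−0.0274·4/12) + 3.12·e^(−0.0274·11/12)
I = 1.6861 + 0.9612 + 3.0426 = 5.6899
F = (S − I)·e^(rT) = (99.70 − 5.6899) · e^(0.0274·12/12)
= 94.0101 · e^0.027400 = 94.0101 × 1.027779 = CHF 96.62

CHF 96.62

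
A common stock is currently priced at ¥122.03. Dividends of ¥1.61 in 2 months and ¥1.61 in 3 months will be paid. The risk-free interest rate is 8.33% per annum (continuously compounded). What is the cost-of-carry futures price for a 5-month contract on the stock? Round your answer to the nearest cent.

¥123.06

PV(dividends) I = 1.61·e^(−0.0833·2/12) + 1.61·e^(−0.0833·3/12)
I = 1.5878 + 1.5768 = 3.1646
F = (S − I)·e^(rT) = (122.03 − 3.1646) · e^(0.0833·5/12)
= 118.8654 · e^0.034708 = 118.8654 × 1.035317 = ¥123.06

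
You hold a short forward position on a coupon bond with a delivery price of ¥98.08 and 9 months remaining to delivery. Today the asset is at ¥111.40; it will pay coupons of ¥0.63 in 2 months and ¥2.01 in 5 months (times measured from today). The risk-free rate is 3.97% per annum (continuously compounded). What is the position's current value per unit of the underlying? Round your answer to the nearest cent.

PV(remaining coupons) I = 0.63·e^(−0.0397·2/12) + 2.01·e^(−0.0397·5/12) = 2.6029
Current forward F = (S − I)·e^(rT) = (111.40 − 2.6029)·e^(0.0397·9/12) = 108.7971 × 1.030223 = 112.0853
Value (long) = (F − K)·e^(−rT) = (112.0853 − 98.08) × 0.970664 = 13.5944
Short position value = −(long value) = -¥13.59

-¥13.59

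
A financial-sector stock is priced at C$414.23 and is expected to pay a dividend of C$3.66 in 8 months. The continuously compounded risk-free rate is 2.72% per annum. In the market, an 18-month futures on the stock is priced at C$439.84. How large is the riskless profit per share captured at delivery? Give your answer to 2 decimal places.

C$12.10 per share

PV(dividends) I = 3.66·e^(−0.0272·8/12) = 3.5942
Fair futures F* = (S − I)·e^(rT) = (414.23 − 3.5942)·e^0.040800 = 410.6358 × 1.041644 = 427.7363
Market C$439.84 > fair 427.7363: forward overpriced → cash-and-carry (borrow at r, buy the stock and collect the dividends, short the forward).
Profit at T = |F_mkt − F*| = |439.84 − 427.7363| = C$12.10 per share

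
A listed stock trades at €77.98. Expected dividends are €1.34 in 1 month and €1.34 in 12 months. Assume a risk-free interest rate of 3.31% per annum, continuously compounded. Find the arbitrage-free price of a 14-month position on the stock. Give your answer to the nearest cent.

PV(dividends) I = 1.34·e^(−0.0331·1/12) + 1.34·e^(−0.0331·12/12)
I = 1.3363 + 1.2964 = 2.6327
F = (S − I)·e^(rT) = (77.98 − 2.6327) · e^(0.0331·14/12)
= 75.3473 · e^0.038617 = 75.3473 × 1.039372 = €78.31

€78.31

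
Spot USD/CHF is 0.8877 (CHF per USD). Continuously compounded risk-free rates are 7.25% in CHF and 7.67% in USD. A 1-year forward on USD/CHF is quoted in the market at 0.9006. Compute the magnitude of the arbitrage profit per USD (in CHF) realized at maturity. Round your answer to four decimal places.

Fair forward: F* = S·e^(carry·T), with carry = (r_CHF − r_USD) = 0.0725 − 0.0767 = -0.0042
F* = 0.8877 · e^(-0.0042 × 12/12) = 0.8877 · e^-0.004200 = 0.8877 × 0.995809 = 0.8840
Market 0.9006 > fair 0.8840: forward overpriced → cash-and-carry (buy spot, short the forward).
At maturity, profit = |F_mkt − F*| = |0.9006 − 0.8840| = 0.0166 per USD (in CHF)

0.0166 per USD (in CHF)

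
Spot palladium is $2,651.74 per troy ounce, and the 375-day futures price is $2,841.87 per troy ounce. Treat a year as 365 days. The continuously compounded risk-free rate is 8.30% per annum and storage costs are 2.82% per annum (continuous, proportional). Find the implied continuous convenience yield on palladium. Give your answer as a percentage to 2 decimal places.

F = S·e^((r+u−y)T) ⇒ (r+u−y) = ln(F/S)/T
ln(2841.87/2651.74) = 0.069246; /T ⇒ 0.067399
y = r + u − ln(F/S)/T = 0.0830 + 0.0282 − 0.067399 = 0.043801
y = 4.38%

4.38%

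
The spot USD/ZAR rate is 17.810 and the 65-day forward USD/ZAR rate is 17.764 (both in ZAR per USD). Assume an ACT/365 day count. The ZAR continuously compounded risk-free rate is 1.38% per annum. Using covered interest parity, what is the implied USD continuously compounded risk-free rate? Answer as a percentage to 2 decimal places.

F = S·e^((r_ZAR − r_USD)T) ⇒ r_USD = r_ZAR − ln(F/S)/T
ln(17.764/17.810) = -0.002586; /(65/365) = -0.014521
r_USD = 0.0138 + 0.014521 = 0.028321
r_USD = 2.83%

2.83%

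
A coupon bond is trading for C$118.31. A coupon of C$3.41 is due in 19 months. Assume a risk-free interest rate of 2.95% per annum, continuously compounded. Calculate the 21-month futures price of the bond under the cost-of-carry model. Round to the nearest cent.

C$121.15

PV(coupons) I = 3.41·e^(−0.0295·19/12)
I = 3.2544
F = (S − I)·e^(rT) = (118.31 − 3.2544) · e^(0.0295·21/12)
= 115.0556 · e^0.051625 = 115.0556 × 1.052981 = C$121.15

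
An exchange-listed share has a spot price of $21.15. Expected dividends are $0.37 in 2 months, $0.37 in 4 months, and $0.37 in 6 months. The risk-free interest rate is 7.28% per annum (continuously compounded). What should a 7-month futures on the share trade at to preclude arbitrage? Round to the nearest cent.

PV(dividends) I = 0.37·e^(−0.0728·2/12) + 0.37·e^(−0.0728·4/12) + 0.37·e^(−0.0728·6/12)
I = 0.3655 + 0.3611 + 0.3568 = 1.0834
F = (S − I)·e^(rT) = (21.15 − 1.0834) · e^(0.0728·7/12)
= 20.0666 · e^0.042467 = 20.0666 × 1.043382 = $20.94

$20.94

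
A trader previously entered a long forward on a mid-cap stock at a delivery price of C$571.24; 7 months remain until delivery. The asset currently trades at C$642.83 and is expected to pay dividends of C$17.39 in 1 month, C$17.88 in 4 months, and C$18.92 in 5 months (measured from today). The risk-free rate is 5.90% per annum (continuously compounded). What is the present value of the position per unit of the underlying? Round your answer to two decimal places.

C$37.62

PV(remaining dividends) I = 17.39·e^(−0.0590·1/12) + 17.88·e^(−0.0590·4/12) + 18.92·e^(−0.0590·5/12) = 53.2971
Current forward F = (S − I)·e^(rT) = (642.83 − 53.2971)·e^(0.0590·7/12) = 589.5329 × 1.035016 = 610.1760
Value (long) = (F − K)·e^(−rT) = (610.1760 − 571.24) × 0.966169 = 37.6188
Value = C$37.62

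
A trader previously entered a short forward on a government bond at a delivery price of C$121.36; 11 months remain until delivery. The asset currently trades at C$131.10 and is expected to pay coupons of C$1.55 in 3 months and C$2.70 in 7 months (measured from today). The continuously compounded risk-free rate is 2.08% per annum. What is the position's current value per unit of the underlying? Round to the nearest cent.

PV(remaining coupons) I = 1.55·e^(−0.0208·3/12) + 2.70·e^(−0.0208·7/12) = 4.2094
Current forward F = (S − I)·e^(rT) = (131.10 − 4.2094)·e^(0.0208·11/12) = 126.8906 × 1.019250 = 129.3332
Value (long) = (F − K)·e^(−rT) = (129.3332 − 121.36) × 0.981114 = 7.8226
Short position value = −(long value) = -C$7.82

-C$7.82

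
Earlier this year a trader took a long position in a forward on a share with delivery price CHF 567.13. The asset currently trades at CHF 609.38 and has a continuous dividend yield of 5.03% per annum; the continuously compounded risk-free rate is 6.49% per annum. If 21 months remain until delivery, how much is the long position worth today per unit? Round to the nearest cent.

CHF 51.79

Current fair forward for the remaining 21 months: F = S·e^((r − q)·T), (r − q) = 0.0649 − 0.0503 = 0.0146
F = 609.38 · e^(0.0146 × 21/12) = 609.38 × 1.025879 = 625.1501
Value of long forward = (F − K)·e^(−rT) = (625.1501 − 567.13) · e^(−0.0649·21/12)
= 58.0201 × 0.892637 = 51.79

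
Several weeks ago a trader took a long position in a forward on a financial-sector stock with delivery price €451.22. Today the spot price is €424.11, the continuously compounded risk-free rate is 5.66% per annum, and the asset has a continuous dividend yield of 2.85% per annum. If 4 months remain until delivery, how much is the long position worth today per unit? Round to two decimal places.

-€22.69

Current fair forward for the remaining 4 months: F = S·e^((r − q)·T), (r − q) = 0.0566 − 0.0285 = 0.0281
F = 424.11 · e^(0.0281 × 4/12) = 424.11 × 1.009411 = 428.1013
Value of long forward = (F − K)·e^(−rT) = (428.1013 − 451.22) · e^(−0.0566·4/12)
= -23.1187 × 0.981310 = -22.69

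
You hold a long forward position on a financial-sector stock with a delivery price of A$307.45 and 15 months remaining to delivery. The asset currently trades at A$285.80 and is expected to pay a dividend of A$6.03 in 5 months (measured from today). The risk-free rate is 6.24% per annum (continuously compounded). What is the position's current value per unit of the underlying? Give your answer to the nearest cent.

PV(remaining dividends) I = 6.03·e^(−0.0624·5/12) = 5.8752
Current forward F = (S − I)·e^(rT) = (285.80 − 5.8752)·e^(0.0624·15/12) = 279.9248 × 1.081123 = 302.6331
Value (long) = (F − K)·e^(−rT) = (302.6331 − 307.45) × 0.924964 = -4.4555
Value = -A$4.46

-A$4.46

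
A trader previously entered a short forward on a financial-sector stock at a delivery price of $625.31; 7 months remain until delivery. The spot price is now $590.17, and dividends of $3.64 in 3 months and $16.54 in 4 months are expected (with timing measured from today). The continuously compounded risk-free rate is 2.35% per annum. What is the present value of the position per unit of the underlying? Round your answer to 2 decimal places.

PV(remaining dividends) I = 3.64·e^(−0.0235·3/12) + 16.54·e^(−0.0235·4/12) = 20.0296
Current forward F = (S − I)·e^(rT) = (590.17 − 20.0296)·e^(0.0235·7/12) = 570.1404 × 1.013803 = 578.0100
Value (long) = (F − K)·e^(−rT) = (578.0100 − 625.31) × 0.986385 = -46.6560
Short position value = −(long value) = $46.66

$46.66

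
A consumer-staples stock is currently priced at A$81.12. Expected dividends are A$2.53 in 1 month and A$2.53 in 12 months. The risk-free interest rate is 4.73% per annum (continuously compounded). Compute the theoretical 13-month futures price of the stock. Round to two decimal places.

PV(dividends) I = 2.53·e^(−0.0473·1/12) + 2.53·e^(−0.0473·12/12)
I = 2.5200 + 2.4131 = 4.9331
F = (S − I)·e^(rT) = (81.12 − 4.9331) · e^(0.0473·13/12)
= 76.1869 · e^0.051242 = 76.1869 × 1.052578 = A$80.19

A$80.19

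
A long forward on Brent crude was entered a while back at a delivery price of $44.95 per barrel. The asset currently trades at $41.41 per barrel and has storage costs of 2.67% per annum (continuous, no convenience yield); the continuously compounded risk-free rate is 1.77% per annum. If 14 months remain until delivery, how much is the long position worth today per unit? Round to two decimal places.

-$1.31 per barrel

Current fair forward for the remaining 14 months: F = S·e^((r + u)·T), (r + u) = 0.0177 + 0.0267 = 0.0444
F = 41.41 · e^(0.0444 × 14/12) = 41.41 × 1.053165 = 43.6116
Value of long forward = (F − K)·e^(−rT) = (43.6116 − 44.95) · e^(−0.0177·14/12)
= -1.3384 × 0.979562 = -1.31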